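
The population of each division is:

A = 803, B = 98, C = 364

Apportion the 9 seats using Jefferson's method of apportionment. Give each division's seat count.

A 6; B 0; C 3

Standard divisor 1265/9 ≈ 140.556; standard quotas: A 5.713, B 0.697, C 2.590.
Rounding down gives 5, 0, 2 = 7 seats, so the divisor must be adjusted.
With modified divisor 120: modified quotas A 6.692, B 0.817, C 3.033.
Rounding down: A 6, B 0, C 3 (total 9).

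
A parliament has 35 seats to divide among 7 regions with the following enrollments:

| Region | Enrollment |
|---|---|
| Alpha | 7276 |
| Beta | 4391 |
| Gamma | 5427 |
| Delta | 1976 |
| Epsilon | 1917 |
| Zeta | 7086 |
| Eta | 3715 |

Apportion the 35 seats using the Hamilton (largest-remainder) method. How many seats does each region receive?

Standard divisor: 31788 ÷ 35 ≈ 908.229.
Standard quotas: Alpha 8.0112, Beta 4.8347, Gamma 5.9754, Delta 2.1757, Epsilon 2.1107, Zeta 7.8020, Eta 4.0904.
Lower quotas: Alpha 8, Beta 4, Gamma 5, Delta 2, Epsilon 2, Zeta 7, Eta 4 (sum 32, leaving 3 seats).
Remainders in descending order: Gamma 0.9754, Beta 0.8347, Zeta 0.8020, Delta 0.1757, Epsilon 0.1107, Eta 0.0904, Alpha 0.0112.
The surplus seats go to Gamma, Beta, Zeta.

Alpha 8; Beta 5; Gamma 6; Delta 2; Epsilon 2; Zeta 8; Eta 4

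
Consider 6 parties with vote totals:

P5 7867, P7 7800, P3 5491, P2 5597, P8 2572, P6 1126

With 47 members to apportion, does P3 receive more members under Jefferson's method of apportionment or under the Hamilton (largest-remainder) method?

Jefferson: P5 12, P7 12, P3 9, P2 9, P8 4, P6 1.
Hamilton: P5 12, P7 12, P3 8, P2 9, P8 4, P6 2.
P3 gets 9 under Jefferson and 8 under Hamilton.

Jefferson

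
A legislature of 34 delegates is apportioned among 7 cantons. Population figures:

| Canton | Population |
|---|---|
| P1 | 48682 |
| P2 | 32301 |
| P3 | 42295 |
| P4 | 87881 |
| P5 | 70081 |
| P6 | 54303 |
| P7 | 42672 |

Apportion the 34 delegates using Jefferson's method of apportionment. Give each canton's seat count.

Standard divisor 378215/34 ≈ 11123.971; standard quotas: P1 4.376, P2 2.904, P3 3.802, P4 7.900, P5 6.300, P6 4.882, P7 3.836.
Rounding down gives 4, 2, 3, 7, 6, 4, 3 = 29 seats, so the divisor must be adjusted.
With modified divisor 10300: modified quotas P1 4.726, P2 3.136, P3 4.106, P4 8.532, P5 6.804, P6 5.272, P7 4.143.
Rounding down: P1 4, P2 3, P3 4, P4 8, P5 6, P6 5, P7 4 (total 34).

P1 4, P2 3, P3 4, P4 8, P5 6, P6 5, P7 4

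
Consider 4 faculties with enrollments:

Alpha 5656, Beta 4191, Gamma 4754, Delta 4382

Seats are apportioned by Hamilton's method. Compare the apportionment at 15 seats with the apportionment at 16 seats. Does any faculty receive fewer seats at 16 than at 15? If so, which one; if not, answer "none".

none

At 15 seats: Alpha 5, Beta 3, Gamma 4, Delta 3.
At 16 seats: Alpha 5, Beta 3, Gamma 4, Delta 4.
No faculty's allocation decreased.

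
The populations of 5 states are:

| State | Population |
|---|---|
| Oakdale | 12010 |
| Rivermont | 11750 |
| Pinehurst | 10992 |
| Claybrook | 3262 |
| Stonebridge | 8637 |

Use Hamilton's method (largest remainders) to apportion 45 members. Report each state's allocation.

Oakdale: 12, Rivermont: 11, Pinehurst: 11, Claybrook: 3, Stonebridge: 8

Total 46651; standard divisor 46651/45 ≈ 1036.689.
Standard quotas: Oakdale 11.5850, Rivermont 11.3342, Pinehurst 10.6030, Claybrook 3.1466, Stonebridge 8.3313.
Lower quotas: Oakdale 11, Rivermont 11, Pinehurst 10, Claybrook 3, Stonebridge 8 (sum 43, leaving 2 seats).
Remainders in descending order: Pinehurst 0.6030, Oakdale 0.5850, Rivermont 0.3342, Stonebridge 0.3313, Claybrook 0.1466.
Largest remainders: Pinehurst, Oakdale receive the extra seats.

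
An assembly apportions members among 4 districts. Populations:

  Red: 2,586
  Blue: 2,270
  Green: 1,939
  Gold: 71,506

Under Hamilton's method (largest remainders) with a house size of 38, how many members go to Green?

The standard divisor is 78301/38 ≈ 2060.553.
Standard quotas: Red 1.2550, Blue 1.1016, Green 0.9410, Gold 34.7023.
Lower quotas: Red 1, Blue 1, Green 0, Gold 34 (sum 36, leaving 2 seats).
Remainders in descending order: Green 0.9410, Gold 0.7023, Red 0.2550, Blue 0.1016.
The surplus seats go to Green, Gold.
Green receives 1.

1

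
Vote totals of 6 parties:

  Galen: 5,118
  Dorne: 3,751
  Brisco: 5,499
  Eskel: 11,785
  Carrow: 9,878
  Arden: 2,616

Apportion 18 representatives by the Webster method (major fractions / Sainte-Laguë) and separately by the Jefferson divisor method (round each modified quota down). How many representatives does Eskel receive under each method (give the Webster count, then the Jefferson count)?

Webster: Galen 2, Dorne 2, Brisco 3, Eskel 5, Carrow 5, Arden 1.
Jefferson: Galen 2, Dorne 2, Brisco 2, Eskel 6, Carrow 5, Arden 1.
Eskel gets 5 under Webster and 6 under Jefferson.

5 and 6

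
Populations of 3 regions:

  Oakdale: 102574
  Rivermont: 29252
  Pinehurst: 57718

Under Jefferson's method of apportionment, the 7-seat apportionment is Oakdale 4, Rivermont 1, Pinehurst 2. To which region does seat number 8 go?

Priority for the next seat is population ÷ (current seats + 1).
Priorities: Oakdale 20514.800, Rivermont 14626.000, Pinehurst 19239.333.
Highest priority: Oakdale.

Oakdale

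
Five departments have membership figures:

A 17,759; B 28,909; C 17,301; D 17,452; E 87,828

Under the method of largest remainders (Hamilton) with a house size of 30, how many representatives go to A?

3

Total 169249; standard divisor 169249/30 ≈ 5641.633.
Standard quotas: A 3.1478, B 5.1242, C 3.0667, D 3.0934, E 15.5678.
Lower quotas: A 3, B 5, C 3, D 3, E 15 (sum 29, leaving 1 seat).
Remainders in descending order: E 0.5678, A 0.1478, B 0.1242, D 0.0934, C 0.0667.
Largest remainder: E receives the extra seat.
A receives 3.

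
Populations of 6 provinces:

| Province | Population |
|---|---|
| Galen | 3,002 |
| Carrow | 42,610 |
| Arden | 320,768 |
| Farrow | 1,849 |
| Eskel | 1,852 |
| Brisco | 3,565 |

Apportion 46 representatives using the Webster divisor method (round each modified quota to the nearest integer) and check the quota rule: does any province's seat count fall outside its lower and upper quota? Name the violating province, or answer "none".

Arden

Standard quotas: Galen 0.370, Carrow 5.246, Arden 39.490, Farrow 0.228, Eskel 0.228, Brisco 0.439.
Webster allocation: Galen 0, Carrow 5, Arden 41, Farrow 0, Eskel 0, Brisco 0.
Arden has quota 39.490 (lower 39, upper 40) but receives 41 — outside the quota interval.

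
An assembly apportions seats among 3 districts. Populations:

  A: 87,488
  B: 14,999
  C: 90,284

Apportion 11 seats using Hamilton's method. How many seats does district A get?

Standard divisor: 192771 ÷ 11 ≈ 17524.636.
Standard quotas: A 4.9923, B 0.8559, C 5.1518.
Lower quotas: A 4, B 0, C 5 (sum 9, leaving 2 seats).
Remainders in descending order: A 0.9923, B 0.8559, C 0.1518.
The surplus seats go to A, B.
A receives 5.

5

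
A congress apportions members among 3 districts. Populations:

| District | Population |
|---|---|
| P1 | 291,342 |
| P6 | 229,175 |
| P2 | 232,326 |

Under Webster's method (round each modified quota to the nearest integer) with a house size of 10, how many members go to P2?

Standard divisor 752843/10 ≈ 75284.3; standard quotas: P1 3.870, P6 3.044, P2 3.086.
Rounding to the nearest integer gives P1 4, P6 3, P2 3 — total 10, matching the house size, so no adjustment is needed.
P2 receives 3.

3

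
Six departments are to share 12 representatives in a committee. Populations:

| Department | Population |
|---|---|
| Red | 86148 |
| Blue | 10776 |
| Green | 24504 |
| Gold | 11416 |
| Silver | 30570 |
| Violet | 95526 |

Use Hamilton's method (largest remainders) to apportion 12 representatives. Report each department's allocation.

The standard divisor is 258940/12 ≈ 21578.333.
Standard quotas: Red 3.9923, Blue 0.4994, Green 1.1356, Gold 0.5290, Silver 1.4167, Violet 4.4269.
Lower quotas: Red 3, Blue 0, Green 1, Gold 0, Silver 1, Violet 4 (sum 9, leaving 3 seats).
Remainders in descending order: Red 0.9923, Gold 0.5290, Blue 0.4994, Violet 0.4269, Silver 0.4167, Green 0.1356.
Largest remainders: Red, Gold, Blue receive the extra seats.

Red 4; Blue 1; Green 1; Gold 1; Silver 1; Violet 4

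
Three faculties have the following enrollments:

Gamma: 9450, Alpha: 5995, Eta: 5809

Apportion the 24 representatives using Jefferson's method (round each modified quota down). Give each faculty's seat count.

Gamma 11, Alpha 7, Eta 6

Standard divisor 21254/24 ≈ 885.583; standard quotas: Gamma 10.671, Alpha 6.770, Eta 6.560.
Rounding down gives 10, 6, 6 = 22 seats, so the divisor must be adjusted.
With modified divisor 840: modified quotas Gamma 11.250, Alpha 7.137, Eta 6.915.
Rounding down: Gamma 11, Alpha 7, Eta 6 (total 24).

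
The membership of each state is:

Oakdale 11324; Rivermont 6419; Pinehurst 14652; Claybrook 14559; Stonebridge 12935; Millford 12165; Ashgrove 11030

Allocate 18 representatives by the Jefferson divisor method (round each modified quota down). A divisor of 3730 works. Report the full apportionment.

With modified divisor 3730: modified quotas Oakdale 3.036, Rivermont 1.721, Pinehurst 3.928, Claybrook 3.903, Stonebridge 3.468, Millford 3.261, Ashgrove 2.957.
Rounding down: Oakdale 3, Rivermont 1, Pinehurst 3, Claybrook 3, Stonebridge 3, Millford 3, Ashgrove 2 (total 18).

Oakdale 3, Rivermont 1, Pinehurst 3, Claybrook 3, Stonebridge 3, Millford 3, Ashgrove 2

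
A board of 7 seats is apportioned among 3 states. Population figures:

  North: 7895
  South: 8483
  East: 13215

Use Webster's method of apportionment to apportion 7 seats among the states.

North=2, South=2, East=3

Standard divisor 29593/7 ≈ 4227.571; standard quotas: North 1.868, South 2.007, East 3.126.
Rounding to the nearest integer gives North 2, South 2, East 3 — total 7, matching the house size, so no adjustment is needed.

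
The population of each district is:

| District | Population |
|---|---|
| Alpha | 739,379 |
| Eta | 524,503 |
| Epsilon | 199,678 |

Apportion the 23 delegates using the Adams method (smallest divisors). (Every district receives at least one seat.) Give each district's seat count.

Standard divisor 1463560/23 ≈ 63633.043; standard quotas: Alpha 11.619, Eta 8.243, Epsilon 3.138.
Rounding up gives 12, 9, 4 = 25 seats, so the divisor must be adjusted.
With modified divisor 67019.2: modified quotas Alpha 11.032, Eta 7.826, Epsilon 2.979.
Rounding up: Alpha 12, Eta 8, Epsilon 3 (total 23).

Alpha 12, Eta 8, Epsilon 3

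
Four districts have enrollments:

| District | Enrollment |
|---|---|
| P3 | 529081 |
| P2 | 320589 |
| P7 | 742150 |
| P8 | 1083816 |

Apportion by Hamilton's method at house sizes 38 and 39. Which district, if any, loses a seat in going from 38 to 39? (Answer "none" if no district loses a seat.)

At 38 seats: P3 7, P2 5, P7 11, P8 15.
At 39 seats: P3 8, P2 4, P7 11, P8 16.
P2 drops from 5 to 4.

P2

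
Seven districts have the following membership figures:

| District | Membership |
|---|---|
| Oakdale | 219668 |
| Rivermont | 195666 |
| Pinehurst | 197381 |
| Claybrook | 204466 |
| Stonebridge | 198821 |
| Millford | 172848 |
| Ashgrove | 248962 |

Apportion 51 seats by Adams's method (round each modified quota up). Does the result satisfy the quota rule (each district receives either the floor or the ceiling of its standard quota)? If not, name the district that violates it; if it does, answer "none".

none

Standard quotas: Oakdale 7.792, Rivermont 6.940, Pinehurst 7.001, Claybrook 7.253, Stonebridge 7.052, Millford 6.131, Ashgrove 8.831.
Adams allocation: Oakdale 8, Rivermont 7, Pinehurst 7, Claybrook 7, Stonebridge 7, Millford 6, Ashgrove 9.
Every allocation lies between the lower and upper quota.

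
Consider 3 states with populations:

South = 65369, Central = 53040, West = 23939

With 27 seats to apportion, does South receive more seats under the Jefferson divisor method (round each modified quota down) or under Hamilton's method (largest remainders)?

Jefferson: South 13, Central 10, West 4.
Hamilton: South 12, Central 10, West 5.
South gets 13 under Jefferson and 12 under Hamilton.

Jefferson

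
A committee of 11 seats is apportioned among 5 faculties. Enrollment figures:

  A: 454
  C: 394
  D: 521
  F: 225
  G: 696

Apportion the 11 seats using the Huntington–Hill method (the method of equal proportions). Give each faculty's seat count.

A 2, C 2, D 3, F 1, G 3

With divisor 207: modified quotas A 2.193, C 1.903, D 2.517, F 1.087, G 3.362.
Geometric-mean thresholds: A √(2·3)=2.449, C √(1·2)=1.414, D √(2·3)=2.449, F √(1·2)=1.414, G √(3·4)=3.464.
Each quota rounded against its threshold gives A 2, C 2, D 3, F 1, G 3 (total 11).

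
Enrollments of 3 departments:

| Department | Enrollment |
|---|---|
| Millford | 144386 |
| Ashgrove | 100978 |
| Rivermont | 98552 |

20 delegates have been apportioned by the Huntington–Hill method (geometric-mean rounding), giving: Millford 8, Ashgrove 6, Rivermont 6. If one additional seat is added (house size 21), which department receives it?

Priority for the next seat is population ÷ (√(s·(s+1))).
Priorities: Millford 17016.053, Ashgrove 15581.244, Rivermont 15206.904.
Highest priority: Millford.

Millford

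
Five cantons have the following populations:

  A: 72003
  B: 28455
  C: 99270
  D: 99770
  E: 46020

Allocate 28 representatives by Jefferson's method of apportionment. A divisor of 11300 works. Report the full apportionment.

A: 6, B: 2, C: 8, D: 8, E: 4

With modified divisor 11300: modified quotas A 6.372, B 2.518, C 8.785, D 8.829, E 4.073.
Rounding down: A 6, B 2, C 8, D 8, E 4 (total 28).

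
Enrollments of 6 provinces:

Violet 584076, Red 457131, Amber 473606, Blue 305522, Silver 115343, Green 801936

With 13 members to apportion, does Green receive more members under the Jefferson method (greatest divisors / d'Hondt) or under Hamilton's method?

Jefferson: Violet 3, Red 2, Amber 2, Blue 1, Silver 0, Green 5.
Hamilton: Violet 3, Red 2, Amber 2, Blue 1, Silver 1, Green 4.
Green gets 5 under Jefferson and 4 under Hamilton.

Jefferson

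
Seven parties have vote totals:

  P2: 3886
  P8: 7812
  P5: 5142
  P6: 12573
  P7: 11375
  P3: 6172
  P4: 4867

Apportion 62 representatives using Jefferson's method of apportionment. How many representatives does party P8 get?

Standard divisor 51827/62 ≈ 835.919; standard quotas: P2 4.649, P8 9.345, P5 6.151, P6 15.041, P7 13.608, P3 7.383, P4 5.822.
Rounding down gives 4, 9, 6, 15, 13, 7, 5 = 59 seats, so the divisor must be adjusted.
With modified divisor 784: modified quotas P2 4.957, P8 9.964, P5 6.559, P6 16.037, P7 14.509, P3 7.872, P4 6.208.
Rounding down: P2 4, P8 9, P5 6, P6 16, P7 14, P3 7, P4 6 (total 62).
P8 receives 9.

9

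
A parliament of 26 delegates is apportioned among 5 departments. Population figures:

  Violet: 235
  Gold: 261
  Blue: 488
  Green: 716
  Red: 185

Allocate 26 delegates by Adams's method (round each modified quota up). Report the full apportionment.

Standard divisor 1885/26 ≈ 72.5; standard quotas: Violet 3.241, Gold 3.600, Blue 6.731, Green 9.876, Red 2.552.
Rounding up gives 4, 4, 7, 10, 3 = 28 seats, so the divisor must be adjusted.
With modified divisor 80: modified quotas Violet 2.938, Gold 3.263, Blue 6.100, Green 8.950, Red 2.312.
Rounding up: Violet 3, Gold 4, Blue 7, Green 9, Red 3 (total 26).

Violet: 3, Gold: 4, Blue: 7, Green: 9, Red: 3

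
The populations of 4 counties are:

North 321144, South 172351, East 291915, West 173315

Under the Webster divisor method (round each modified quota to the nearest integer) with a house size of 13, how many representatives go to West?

2

Standard divisor 958725/13 ≈ 73748.077; standard quotas: North 4.355, South 2.337, East 3.958, West 2.350.
Rounding to the nearest integer gives 4, 2, 4, 2 = 12 seats, so the divisor must be adjusted.
With modified divisor 70300: modified quotas North 4.568, South 2.452, East 4.152, West 2.465.
Rounding to the nearest integer: North 5, South 2, East 4, West 2 (total 13).
West receives 2.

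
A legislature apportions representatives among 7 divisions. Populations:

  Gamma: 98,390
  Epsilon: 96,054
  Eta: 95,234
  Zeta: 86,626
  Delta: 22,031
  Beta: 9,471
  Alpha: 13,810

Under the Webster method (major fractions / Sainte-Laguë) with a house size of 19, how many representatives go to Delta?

Standard divisor 421616/19 ≈ 22190.316; standard quotas: Gamma 4.434, Epsilon 4.329, Eta 4.292, Zeta 3.904, Delta 0.993, Beta 0.427, Alpha 0.622.
Rounding to the nearest integer gives 4, 4, 4, 4, 1, 0, 1 = 18 seats, so the divisor must be adjusted.
With modified divisor 21600: modified quotas Gamma 4.555, Epsilon 4.447, Eta 4.409, Zeta 4.010, Delta 1.020, Beta 0.438, Alpha 0.639.
Rounding to the nearest integer: Gamma 5, Epsilon 4, Eta 4, Zeta 4, Delta 1, Beta 0, Alpha 1 (total 19).
Delta receives 1.

1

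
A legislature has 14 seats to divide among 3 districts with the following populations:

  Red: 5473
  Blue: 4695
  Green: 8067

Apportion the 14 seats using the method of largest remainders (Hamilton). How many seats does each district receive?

Total 18235; standard divisor 18235/14 ≈ 1302.5.
Standard quotas: Red 4.2019, Blue 3.6046, Green 6.1935.
Lower quotas: Red 4, Blue 3, Green 6 (sum 13, leaving 1 seat).
Remainders in descending order: Blue 0.6046, Red 0.2019, Green 0.1935.
Largest remainder: Blue receives the extra seat.

Red 4, Blue 4, Green 6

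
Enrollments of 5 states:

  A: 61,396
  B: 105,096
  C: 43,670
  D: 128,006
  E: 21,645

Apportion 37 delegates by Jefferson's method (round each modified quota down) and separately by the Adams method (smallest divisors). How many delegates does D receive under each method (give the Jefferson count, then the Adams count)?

14 and 13

Jefferson: A 6, B 11, C 4, D 14, E 2.
Adams: A 6, B 10, C 5, D 13, E 3.
D gets 14 under Jefferson and 13 under Adams.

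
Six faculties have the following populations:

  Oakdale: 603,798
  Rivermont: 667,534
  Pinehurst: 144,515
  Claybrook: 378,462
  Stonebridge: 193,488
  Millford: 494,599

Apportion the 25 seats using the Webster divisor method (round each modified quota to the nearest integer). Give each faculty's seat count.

Standard divisor 2482396/25 ≈ 99295.84; standard quotas: Oakdale 6.081, Rivermont 6.723, Pinehurst 1.455, Claybrook 3.811, Stonebridge 1.949, Millford 4.981.
Rounding to the nearest integer gives Oakdale 6, Rivermont 7, Pinehurst 1, Claybrook 4, Stonebridge 2, Millford 5 — total 25, matching the house size, so no adjustment is needed.

Oakdale=6, Rivermont=7, Pinehurst=1, Claybrook=4, Stonebridge=2, Millford=5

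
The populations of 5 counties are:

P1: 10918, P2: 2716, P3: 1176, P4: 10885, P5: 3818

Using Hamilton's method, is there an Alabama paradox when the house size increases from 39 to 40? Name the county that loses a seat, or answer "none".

P3

At 39 seats: P1 14, P2 4, P3 2, P4 14, P5 5.
At 40 seats: P1 15, P2 4, P3 1, P4 15, P5 5.
P3 drops from 2 to 1.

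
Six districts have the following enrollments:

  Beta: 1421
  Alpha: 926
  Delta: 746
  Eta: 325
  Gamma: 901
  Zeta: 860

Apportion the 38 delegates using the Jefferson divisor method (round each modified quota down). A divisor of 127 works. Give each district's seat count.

Beta=11, Alpha=7, Delta=5, Eta=2, Gamma=7, Zeta=6

With modified divisor 127: modified quotas Beta 11.189, Alpha 7.291, Delta 5.874, Eta 2.559, Gamma 7.094, Zeta 6.772.
Rounding down: Beta 11, Alpha 7, Delta 5, Eta 2, Gamma 7, Zeta 6 (total 38).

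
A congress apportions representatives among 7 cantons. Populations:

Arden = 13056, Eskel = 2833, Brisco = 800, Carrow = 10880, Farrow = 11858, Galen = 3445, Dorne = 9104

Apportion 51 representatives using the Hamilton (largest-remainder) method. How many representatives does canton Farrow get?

The standard divisor is 51976/51 ≈ 1019.137.
Standard quotas: Arden 12.8108, Eskel 2.7798, Brisco 0.7850, Carrow 10.6757, Farrow 11.6353, Galen 3.3803, Dorne 8.9330.
Lower quotas: Arden 12, Eskel 2, Brisco 0, Carrow 10, Farrow 11, Galen 3, Dorne 8 (sum 46, leaving 5 seats).
Remainders in descending order: Dorne 0.9330, Arden 0.8108, Brisco 0.7850, Eskel 0.7798, Carrow 0.6757, Farrow 0.6353, Galen 0.3803.
Largest remainders: Dorne, Arden, Brisco, Eskel, Carrow receive the extra seats.
Farrow receives 11.

11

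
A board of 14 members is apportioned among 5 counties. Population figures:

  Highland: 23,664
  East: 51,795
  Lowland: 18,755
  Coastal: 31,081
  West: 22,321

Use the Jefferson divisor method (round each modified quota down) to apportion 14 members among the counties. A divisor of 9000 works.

Highland: 2, East: 5, Lowland: 2, Coastal: 3, West: 2

With modified divisor 9000: modified quotas Highland 2.629, East 5.755, Lowland 2.084, Coastal 3.453, West 2.480.
Rounding down: Highland 2, East 5, Lowland 2, Coastal 3, West 2 (total 14).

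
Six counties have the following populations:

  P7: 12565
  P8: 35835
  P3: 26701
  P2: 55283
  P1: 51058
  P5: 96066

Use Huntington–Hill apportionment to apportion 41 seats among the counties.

P7=2, P8=5, P3=4, P2=8, P1=8, P5=14

With divisor 6726: modified quotas P7 1.868, P8 5.328, P3 3.970, P2 8.219, P1 7.591, P5 14.283.
Geometric-mean thresholds: P7 √(1·2)=1.414, P8 √(5·6)=5.477, P3 √(3·4)=3.464, P2 √(8·9)=8.485, P1 √(7·8)=7.483, P5 √(14·15)=14.491.
Each quota rounded against its threshold gives P7 2, P8 5, P3 4, P2 8, P1 8, P5 14 (total 41).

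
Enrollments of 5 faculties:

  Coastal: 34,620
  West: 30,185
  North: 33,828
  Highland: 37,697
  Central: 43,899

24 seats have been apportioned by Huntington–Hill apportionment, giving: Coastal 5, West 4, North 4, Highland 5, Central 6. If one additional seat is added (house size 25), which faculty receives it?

Priority for the next seat is population ÷ (√(s·(s+1))).
Priorities: Coastal 6320.718, West 6749.571, North 7564.171, Highland 6882.499, Central 6773.763.
Highest priority: North.

North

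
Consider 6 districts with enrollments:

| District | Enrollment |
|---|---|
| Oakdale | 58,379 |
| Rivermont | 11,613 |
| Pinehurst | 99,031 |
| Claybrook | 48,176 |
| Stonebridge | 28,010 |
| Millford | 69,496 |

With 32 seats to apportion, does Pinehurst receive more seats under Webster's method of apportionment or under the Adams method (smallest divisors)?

Webster: Oakdale 6, Rivermont 1, Pinehurst 10, Claybrook 5, Stonebridge 3, Millford 7.
Adams: Oakdale 6, Rivermont 2, Pinehurst 9, Claybrook 5, Stonebridge 3, Millford 7.
Pinehurst gets 10 under Webster and 9 under Adams.

Webster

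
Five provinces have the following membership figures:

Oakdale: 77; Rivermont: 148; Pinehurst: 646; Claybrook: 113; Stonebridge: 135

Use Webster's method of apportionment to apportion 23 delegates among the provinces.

Standard divisor 1119/23 ≈ 48.652; standard quotas: Oakdale 1.583, Rivermont 3.042, Pinehurst 13.278, Claybrook 2.323, Stonebridge 2.775.
Rounding to the nearest integer gives Oakdale 2, Rivermont 3, Pinehurst 13, Claybrook 2, Stonebridge 3 — total 23, matching the house size, so no adjustment is needed.

Oakdale=2; Rivermont=3; Pinehurst=13; Claybrook=2; Stonebridge=3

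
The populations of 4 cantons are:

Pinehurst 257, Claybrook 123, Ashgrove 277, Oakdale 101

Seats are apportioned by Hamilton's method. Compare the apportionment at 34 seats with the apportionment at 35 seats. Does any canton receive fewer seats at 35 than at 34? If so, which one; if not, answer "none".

At 34 seats: Pinehurst 12, Claybrook 5, Ashgrove 12, Oakdale 5.
At 35 seats: Pinehurst 12, Claybrook 6, Ashgrove 13, Oakdale 4.
Oakdale drops from 5 to 4.

Oakdale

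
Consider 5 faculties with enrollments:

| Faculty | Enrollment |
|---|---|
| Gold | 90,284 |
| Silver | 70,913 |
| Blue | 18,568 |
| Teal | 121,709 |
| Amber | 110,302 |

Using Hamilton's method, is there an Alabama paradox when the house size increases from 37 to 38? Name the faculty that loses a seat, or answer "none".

none

At 37 seats: Gold 8, Silver 6, Blue 2, Teal 11, Amber 10.
At 38 seats: Gold 8, Silver 7, Blue 2, Teal 11, Amber 10.
No faculty's allocation decreased.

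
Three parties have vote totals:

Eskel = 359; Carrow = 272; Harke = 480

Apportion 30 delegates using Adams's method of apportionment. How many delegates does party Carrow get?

7

Standard divisor 1111/30 ≈ 37.033; standard quotas: Eskel 9.694, Carrow 7.345, Harke 12.961.
Rounding up gives 10, 8, 13 = 31 seats, so the divisor must be adjusted.
With modified divisor 39: modified quotas Eskel 9.205, Carrow 6.974, Harke 12.308.
Rounding up: Eskel 10, Carrow 7, Harke 13 (total 30).
Carrow receives 7.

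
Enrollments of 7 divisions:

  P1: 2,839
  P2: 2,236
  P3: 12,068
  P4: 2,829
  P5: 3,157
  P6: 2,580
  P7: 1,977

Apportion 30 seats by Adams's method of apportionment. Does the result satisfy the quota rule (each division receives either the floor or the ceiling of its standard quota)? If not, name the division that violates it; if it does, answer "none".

P3

Standard quotas: P1 3.076, P2 2.423, P3 13.077, P4 3.065, P5 3.421, P6 2.796, P7 2.142.
Adams allocation: P1 3, P2 3, P3 12, P4 3, P5 4, P6 3, P7 2.
P3 has quota 13.077 (lower 13, upper 14) but receives 12 — outside the quota interval.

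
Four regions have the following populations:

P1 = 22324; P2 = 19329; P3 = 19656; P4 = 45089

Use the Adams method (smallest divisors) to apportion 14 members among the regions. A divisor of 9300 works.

With modified divisor 9300: modified quotas P1 2.400, P2 2.078, P3 2.114, P4 4.848.
Rounding up: P1 3, P2 3, P3 3, P4 5 (total 14).

P1 3, P2 3, P3 3, P4 5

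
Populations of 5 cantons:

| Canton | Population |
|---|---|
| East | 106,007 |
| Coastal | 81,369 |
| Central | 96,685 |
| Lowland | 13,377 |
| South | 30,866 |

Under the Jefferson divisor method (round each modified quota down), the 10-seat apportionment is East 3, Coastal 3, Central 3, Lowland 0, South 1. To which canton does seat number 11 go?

Priority for the next seat is population ÷ (current seats + 1).
Priorities: East 26501.750, Coastal 20342.250, Central 24171.250, Lowland 13377.000, South 15433.000.
Highest priority: East.

East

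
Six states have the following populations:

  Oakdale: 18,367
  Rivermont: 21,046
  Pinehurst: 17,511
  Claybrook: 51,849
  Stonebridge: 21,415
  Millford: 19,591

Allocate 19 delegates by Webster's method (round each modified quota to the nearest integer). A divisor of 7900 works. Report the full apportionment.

Oakdale 2, Rivermont 3, Pinehurst 2, Claybrook 7, Stonebridge 3, Millford 2

With modified divisor 7900: modified quotas Oakdale 2.325, Rivermont 2.664, Pinehurst 2.217, Claybrook 6.563, Stonebridge 2.711, Millford 2.480.
Rounding to the nearest integer: Oakdale 2, Rivermont 3, Pinehurst 2, Claybrook 7, Stonebridge 3, Millford 2 (total 19).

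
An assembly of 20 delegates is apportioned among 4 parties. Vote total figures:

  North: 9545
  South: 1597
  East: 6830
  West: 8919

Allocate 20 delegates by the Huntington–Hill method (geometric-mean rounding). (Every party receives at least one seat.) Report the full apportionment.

With divisor 1326: modified quotas North 7.198, South 1.204, East 5.151, West 6.726.
Geometric-mean thresholds: North √(7·8)=7.483, South √(1·2)=1.414, East √(5·6)=5.477, West √(6·7)=6.481.
Each quota rounded against its threshold gives North 7, South 1, East 5, West 7 (total 20).

North: 7, South: 1, East: 5, West: 7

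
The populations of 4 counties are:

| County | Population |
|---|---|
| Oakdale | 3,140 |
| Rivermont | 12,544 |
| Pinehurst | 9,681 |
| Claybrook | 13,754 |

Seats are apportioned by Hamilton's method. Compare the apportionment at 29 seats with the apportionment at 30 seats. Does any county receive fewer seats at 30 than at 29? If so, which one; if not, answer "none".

Oakdale

At 29 seats: Oakdale 3, Rivermont 9, Pinehurst 7, Claybrook 10.
At 30 seats: Oakdale 2, Rivermont 10, Pinehurst 7, Claybrook 11.
Oakdale drops from 3 to 2.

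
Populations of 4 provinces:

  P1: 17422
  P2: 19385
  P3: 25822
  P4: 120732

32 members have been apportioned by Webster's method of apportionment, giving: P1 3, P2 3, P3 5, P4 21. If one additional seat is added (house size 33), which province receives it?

P4

Priority for the next seat is population ÷ (current seats + 0.5).
Priorities: P1 4977.714, P2 5538.571, P3 4694.909, P4 5615.442.
Highest priority: P4.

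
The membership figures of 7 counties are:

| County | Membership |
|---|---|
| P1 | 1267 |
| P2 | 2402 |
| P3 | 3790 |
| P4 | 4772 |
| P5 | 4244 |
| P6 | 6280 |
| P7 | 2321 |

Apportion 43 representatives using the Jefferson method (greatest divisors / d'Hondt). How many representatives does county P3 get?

7

Standard divisor 25076/43 ≈ 583.163; standard quotas: P1 2.173, P2 4.119, P3 6.499, P4 8.183, P5 7.278, P6 10.769, P7 3.980.
Rounding down gives 2, 4, 6, 8, 7, 10, 3 = 40 seats, so the divisor must be adjusted.
With modified divisor 536: modified quotas P1 2.364, P2 4.481, P3 7.071, P4 8.903, P5 7.918, P6 11.716, P7 4.330.
Rounding down: P1 2, P2 4, P3 7, P4 8, P5 7, P6 11, P7 4 (total 43).
P3 receives 7.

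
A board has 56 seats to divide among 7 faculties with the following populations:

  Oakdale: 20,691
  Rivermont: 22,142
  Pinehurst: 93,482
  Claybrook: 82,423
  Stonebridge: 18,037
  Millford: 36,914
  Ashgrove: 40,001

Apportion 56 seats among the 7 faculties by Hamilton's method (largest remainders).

Oakdale=4, Rivermont=4, Pinehurst=17, Claybrook=15, Stonebridge=3, Millford=6, Ashgrove=7

The standard divisor is 313690/56 ≈ 5601.607.
Standard quotas: Oakdale 3.6938, Rivermont 3.9528, Pinehurst 16.6884, Claybrook 14.7142, Stonebridge 3.2200, Millford 6.5899, Ashgrove 7.1410.
Lower quotas: Oakdale 3, Rivermont 3, Pinehurst 16, Claybrook 14, Stonebridge 3, Millford 6, Ashgrove 7 (sum 52, leaving 4 seats).
Remainders in descending order: Rivermont 0.9528, Claybrook 0.7142, Oakdale 0.6938, Pinehurst 0.6884, Millford 0.5899, Stonebridge 0.2200, Ashgrove 0.1410.
Largest remainders: Rivermont, Claybrook, Oakdale, Pinehurst receive the extra seats.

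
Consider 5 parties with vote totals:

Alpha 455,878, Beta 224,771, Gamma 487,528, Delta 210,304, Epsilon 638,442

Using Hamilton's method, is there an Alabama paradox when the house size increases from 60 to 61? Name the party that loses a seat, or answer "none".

At 60 seats: Alpha 14, Beta 7, Gamma 14, Delta 6, Epsilon 19.
At 61 seats: Alpha 14, Beta 7, Gamma 15, Delta 6, Epsilon 19.
No party's allocation decreased.

none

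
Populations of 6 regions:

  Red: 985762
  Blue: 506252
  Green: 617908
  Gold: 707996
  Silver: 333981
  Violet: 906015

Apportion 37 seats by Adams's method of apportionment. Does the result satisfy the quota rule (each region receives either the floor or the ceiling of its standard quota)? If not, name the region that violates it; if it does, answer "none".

Standard quotas: Red 8.988, Blue 4.616, Green 5.634, Gold 6.455, Silver 3.045, Violet 8.261.
Adams allocation: Red 9, Blue 5, Green 6, Gold 6, Silver 3, Violet 8.
Every allocation lies between the lower and upper quota.

none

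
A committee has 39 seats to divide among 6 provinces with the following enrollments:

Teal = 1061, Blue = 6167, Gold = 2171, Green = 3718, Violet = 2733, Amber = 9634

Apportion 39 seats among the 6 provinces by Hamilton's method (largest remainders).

Teal 2, Blue 9, Gold 3, Green 6, Violet 4, Amber 15

Total 25484; standard divisor 25484/39 ≈ 653.436.
Standard quotas: Teal 1.6237, Blue 9.4378, Gold 3.3224, Green 5.6899, Violet 4.1825, Amber 14.7436.
Lower quotas: Teal 1, Blue 9, Gold 3, Green 5, Violet 4, Amber 14 (sum 36, leaving 3 seats).
Remainders in descending order: Amber 0.7436, Green 0.6899, Teal 0.6237, Blue 0.4378, Gold 0.3224, Violet 0.1825.
The surplus seats go to Amber, Green, Teal.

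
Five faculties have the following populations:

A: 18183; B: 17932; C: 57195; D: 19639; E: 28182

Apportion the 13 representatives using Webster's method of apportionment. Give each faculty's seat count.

Standard divisor 141131/13 ≈ 10856.231; standard quotas: A 1.675, B 1.652, C 5.268, D 1.809, E 2.596.
Rounding to the nearest integer gives 2, 2, 5, 2, 3 = 14 seats, so the divisor must be adjusted.
With modified divisor 11600: modified quotas A 1.567, B 1.546, C 4.931, D 1.693, E 2.429.
Rounding to the nearest integer: A 2, B 2, C 5, D 2, E 2 (total 13).

A=2, B=2, C=5, D=2, E=2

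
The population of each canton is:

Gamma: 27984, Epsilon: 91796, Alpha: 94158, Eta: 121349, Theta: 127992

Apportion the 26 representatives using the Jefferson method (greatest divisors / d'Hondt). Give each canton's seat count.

Standard divisor 463279/26 ≈ 17818.423; standard quotas: Gamma 1.571, Epsilon 5.152, Alpha 5.284, Eta 6.810, Theta 7.183.
Rounding down gives 1, 5, 5, 6, 7 = 24 seats, so the divisor must be adjusted.
With modified divisor 15800: modified quotas Gamma 1.771, Epsilon 5.810, Alpha 5.959, Eta 7.680, Theta 8.101.
Rounding down: Gamma 1, Epsilon 5, Alpha 5, Eta 7, Theta 8 (total 26).

Gamma 1, Epsilon 5, Alpha 5, Eta 7, Theta 8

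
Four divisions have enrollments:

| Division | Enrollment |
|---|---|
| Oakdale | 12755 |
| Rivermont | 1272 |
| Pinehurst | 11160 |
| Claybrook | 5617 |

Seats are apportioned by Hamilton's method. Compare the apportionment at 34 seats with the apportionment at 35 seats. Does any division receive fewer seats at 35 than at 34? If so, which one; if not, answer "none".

At 34 seats: Oakdale 14, Rivermont 2, Pinehurst 12, Claybrook 6.
At 35 seats: Oakdale 15, Rivermont 1, Pinehurst 13, Claybrook 6.
Rivermont drops from 2 to 1.

Rivermont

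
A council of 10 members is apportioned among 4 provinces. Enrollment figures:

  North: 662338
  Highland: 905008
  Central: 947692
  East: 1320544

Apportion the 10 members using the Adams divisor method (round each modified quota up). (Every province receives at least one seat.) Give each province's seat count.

Standard divisor 3835582/10 ≈ 383558.2; standard quotas: North 1.727, Highland 2.360, Central 2.471, East 3.443.
Rounding up gives 2, 3, 3, 4 = 12 seats, so the divisor must be adjusted.
With modified divisor 463200: modified quotas North 1.430, Highland 1.954, Central 2.046, East 2.851.
Rounding up: North 2, Highland 2, Central 3, East 3 (total 10).

North 2, Highland 2, Central 3, East 3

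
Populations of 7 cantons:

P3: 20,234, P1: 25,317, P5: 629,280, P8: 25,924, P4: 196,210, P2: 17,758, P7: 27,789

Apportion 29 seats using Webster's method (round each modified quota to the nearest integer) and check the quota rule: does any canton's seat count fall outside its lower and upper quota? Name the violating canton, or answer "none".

Standard quotas: P3 0.623, P1 0.779, P5 19.362, P8 0.798, P4 6.037, P2 0.546, P7 0.855.
Webster allocation: P3 1, P1 1, P5 18, P8 1, P4 6, P2 1, P7 1.
P5 has quota 19.362 (lower 19, upper 20) but receives 18 — outside the quota interval.

P5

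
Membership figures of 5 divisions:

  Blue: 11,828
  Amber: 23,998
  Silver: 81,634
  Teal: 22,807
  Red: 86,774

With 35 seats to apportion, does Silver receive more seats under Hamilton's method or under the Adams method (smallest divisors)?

Hamilton

Hamilton: Blue 2, Amber 4, Silver 13, Teal 3, Red 13.
Adams: Blue 2, Amber 4, Silver 12, Teal 4, Red 13.
Silver gets 13 under Hamilton and 12 under Adams.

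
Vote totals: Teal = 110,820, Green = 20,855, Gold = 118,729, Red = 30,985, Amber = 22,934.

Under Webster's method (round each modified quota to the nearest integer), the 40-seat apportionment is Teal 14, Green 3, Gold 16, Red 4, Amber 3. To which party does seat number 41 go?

Priority for the next seat is population ÷ (current seats + 0.5).
Priorities: Teal 7642.759, Green 5958.571, Gold 7195.697, Red 6885.556, Amber 6552.571.
Highest priority: Teal.

Teal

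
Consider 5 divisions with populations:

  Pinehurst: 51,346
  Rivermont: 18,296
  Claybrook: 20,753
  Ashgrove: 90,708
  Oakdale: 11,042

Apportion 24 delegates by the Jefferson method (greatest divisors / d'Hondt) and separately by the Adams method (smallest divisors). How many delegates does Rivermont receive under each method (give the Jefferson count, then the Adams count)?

Jefferson: Pinehurst 7, Rivermont 2, Claybrook 2, Ashgrove 12, Oakdale 1.
Adams: Pinehurst 6, Rivermont 3, Claybrook 3, Ashgrove 10, Oakdale 2.
Rivermont gets 2 under Jefferson and 3 under Adams.

2 and 3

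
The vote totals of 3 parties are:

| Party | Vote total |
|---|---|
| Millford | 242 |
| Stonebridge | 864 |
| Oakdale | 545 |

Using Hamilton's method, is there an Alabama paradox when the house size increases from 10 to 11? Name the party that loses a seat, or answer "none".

At 10 seats: Millford 2, Stonebridge 5, Oakdale 3.
At 11 seats: Millford 1, Stonebridge 6, Oakdale 4.
Millford drops from 2 to 1.

Millford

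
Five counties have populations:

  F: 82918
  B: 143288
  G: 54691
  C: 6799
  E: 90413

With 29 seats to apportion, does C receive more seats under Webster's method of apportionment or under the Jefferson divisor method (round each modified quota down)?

Webster: F 6, B 11, G 4, C 1, E 7.
Jefferson: F 6, B 12, G 4, C 0, E 7.
C gets 1 under Webster and 0 under Jefferson.

Webster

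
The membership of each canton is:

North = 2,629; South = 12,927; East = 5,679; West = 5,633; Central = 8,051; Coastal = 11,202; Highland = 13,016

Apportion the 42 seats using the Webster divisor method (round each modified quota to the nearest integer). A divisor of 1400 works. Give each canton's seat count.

With modified divisor 1400: modified quotas North 1.878, South 9.234, East 4.056, West 4.024, Central 5.751, Coastal 8.001, Highland 9.297.
Rounding to the nearest integer: North 2, South 9, East 4, West 4, Central 6, Coastal 8, Highland 9 (total 42).

North 2; South 9; East 4; West 4; Central 6; Coastal 8; Highland 9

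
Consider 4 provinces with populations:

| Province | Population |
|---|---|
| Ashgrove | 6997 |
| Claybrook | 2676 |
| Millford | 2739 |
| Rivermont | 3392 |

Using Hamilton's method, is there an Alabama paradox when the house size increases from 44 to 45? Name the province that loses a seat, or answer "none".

At 44 seats: Ashgrove 20, Claybrook 7, Millford 8, Rivermont 9.
At 45 seats: Ashgrove 20, Claybrook 7, Millford 8, Rivermont 10.
No province's allocation decreased.

none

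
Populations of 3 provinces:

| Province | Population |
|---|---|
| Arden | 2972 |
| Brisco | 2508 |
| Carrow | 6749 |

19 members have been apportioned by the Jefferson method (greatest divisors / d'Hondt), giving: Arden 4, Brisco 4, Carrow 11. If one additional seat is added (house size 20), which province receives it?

Arden

Priority for the next seat is population ÷ (current seats + 1).
Priorities: Arden 594.400, Brisco 501.600, Carrow 562.417.
Highest priority: Arden.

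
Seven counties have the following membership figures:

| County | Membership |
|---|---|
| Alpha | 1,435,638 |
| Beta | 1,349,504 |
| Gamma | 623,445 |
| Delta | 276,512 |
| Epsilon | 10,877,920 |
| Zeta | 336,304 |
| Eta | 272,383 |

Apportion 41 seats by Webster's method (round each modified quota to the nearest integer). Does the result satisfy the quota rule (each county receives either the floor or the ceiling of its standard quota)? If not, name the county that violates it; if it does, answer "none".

Standard quotas: Alpha 3.880, Beta 3.647, Gamma 1.685, Delta 0.747, Epsilon 29.396, Zeta 0.909, Eta 0.736.
Webster allocation: Alpha 4, Beta 4, Gamma 2, Delta 1, Epsilon 28, Zeta 1, Eta 1.
Epsilon has quota 29.396 (lower 29, upper 30) but receives 28 — outside the quota interval.

Epsilon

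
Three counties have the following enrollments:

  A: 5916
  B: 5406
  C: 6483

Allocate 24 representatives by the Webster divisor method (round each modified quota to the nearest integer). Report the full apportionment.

Standard divisor 17805/24 ≈ 741.875; standard quotas: A 7.974, B 7.287, C 8.739.
Rounding to the nearest integer gives A 8, B 7, C 9 — total 24, matching the house size, so no adjustment is needed.

A 8, B 7, C 9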